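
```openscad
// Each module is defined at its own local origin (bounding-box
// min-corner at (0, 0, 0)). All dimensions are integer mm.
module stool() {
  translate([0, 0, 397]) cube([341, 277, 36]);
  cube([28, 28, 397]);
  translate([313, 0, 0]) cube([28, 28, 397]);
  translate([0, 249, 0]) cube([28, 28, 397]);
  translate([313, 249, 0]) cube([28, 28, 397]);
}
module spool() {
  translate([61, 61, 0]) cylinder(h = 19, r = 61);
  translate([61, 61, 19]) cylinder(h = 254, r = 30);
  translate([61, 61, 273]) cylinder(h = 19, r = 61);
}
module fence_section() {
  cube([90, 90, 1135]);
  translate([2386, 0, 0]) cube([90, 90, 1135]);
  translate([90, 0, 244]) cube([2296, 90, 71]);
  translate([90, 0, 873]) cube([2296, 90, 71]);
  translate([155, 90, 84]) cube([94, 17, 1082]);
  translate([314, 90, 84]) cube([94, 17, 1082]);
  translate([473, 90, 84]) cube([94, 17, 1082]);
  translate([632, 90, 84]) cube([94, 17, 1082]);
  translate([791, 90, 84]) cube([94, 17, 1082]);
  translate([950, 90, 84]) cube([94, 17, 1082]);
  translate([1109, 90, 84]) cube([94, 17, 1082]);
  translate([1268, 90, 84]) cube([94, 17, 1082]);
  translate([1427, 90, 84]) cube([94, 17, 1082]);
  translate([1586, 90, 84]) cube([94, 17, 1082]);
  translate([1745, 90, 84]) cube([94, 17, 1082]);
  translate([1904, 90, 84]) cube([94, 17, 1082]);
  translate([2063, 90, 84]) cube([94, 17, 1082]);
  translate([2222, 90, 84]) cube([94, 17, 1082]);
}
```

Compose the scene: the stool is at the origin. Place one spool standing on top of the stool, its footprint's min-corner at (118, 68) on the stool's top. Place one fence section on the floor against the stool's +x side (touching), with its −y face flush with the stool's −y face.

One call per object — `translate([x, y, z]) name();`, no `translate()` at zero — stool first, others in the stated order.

stool();
translate([118, 68, 433]) spool();
translate([341, 0, 0]) fence_section();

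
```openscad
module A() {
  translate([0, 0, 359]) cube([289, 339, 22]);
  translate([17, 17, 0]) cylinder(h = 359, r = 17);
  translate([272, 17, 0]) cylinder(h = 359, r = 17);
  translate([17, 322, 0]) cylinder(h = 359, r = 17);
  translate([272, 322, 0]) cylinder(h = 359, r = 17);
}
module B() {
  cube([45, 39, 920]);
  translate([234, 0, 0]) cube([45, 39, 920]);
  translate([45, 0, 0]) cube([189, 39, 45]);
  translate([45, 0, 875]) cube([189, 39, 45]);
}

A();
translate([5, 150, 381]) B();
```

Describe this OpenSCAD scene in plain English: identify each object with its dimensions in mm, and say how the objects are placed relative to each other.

A is a four-legged stool. The seat is a 289×339×22 mm slab whose top surface is at z = 381 mm; four round legs, each 34 mm in diameter, run from the floor (z = 0) to the underside of the seat, each leg's axis is inset half a diameter from the nearest pair of seat edges (so the leg's bounding box is flush with the corner).

B is a picture frame with a 189×830 mm rectangular opening (x by z) and a uniform 45 mm border on every side. Frame depth is 39 mm along y. It is built from two vertical stiles running the full outside height and two horizontal rails spanning the gap between the stiles.

The picture frame is on top of the stool, centred.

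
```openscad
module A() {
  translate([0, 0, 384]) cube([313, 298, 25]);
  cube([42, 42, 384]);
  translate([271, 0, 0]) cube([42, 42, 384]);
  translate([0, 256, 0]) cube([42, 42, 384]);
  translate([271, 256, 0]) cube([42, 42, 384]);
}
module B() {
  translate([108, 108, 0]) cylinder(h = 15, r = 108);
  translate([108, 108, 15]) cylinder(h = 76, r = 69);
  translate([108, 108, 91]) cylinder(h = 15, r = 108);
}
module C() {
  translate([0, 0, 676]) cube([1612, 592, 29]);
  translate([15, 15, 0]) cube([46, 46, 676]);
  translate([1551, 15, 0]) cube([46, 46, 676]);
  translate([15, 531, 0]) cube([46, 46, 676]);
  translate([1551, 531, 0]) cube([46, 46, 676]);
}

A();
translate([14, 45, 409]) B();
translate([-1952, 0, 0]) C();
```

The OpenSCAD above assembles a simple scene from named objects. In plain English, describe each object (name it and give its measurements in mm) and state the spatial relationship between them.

A is a four-legged stool. The seat is a 313×298×25 mm slab whose top surface is at z = 409 mm; four square legs, each 42×42 mm in cross-section, run from the floor (z = 0) to the underside of the seat, each flush with a corner of the seat.

B is a spool: two coaxial disc flanges of radius 108 mm and thickness 15 mm, joined by a core cylinder of radius 69 mm and height 76 mm. The lower flange rests on z = 0 and the three cylinders share a vertical axis.

C is a table with a 1612×592 mm rectangular top, 29 mm thick, top surface at z = 705 mm, supported by four 46×46 mm square legs, each inset 15 mm from the nearest pair of top edges, running from the floor.

The spool is on top of the stool. The table is on the floor beside the stool on its −x side.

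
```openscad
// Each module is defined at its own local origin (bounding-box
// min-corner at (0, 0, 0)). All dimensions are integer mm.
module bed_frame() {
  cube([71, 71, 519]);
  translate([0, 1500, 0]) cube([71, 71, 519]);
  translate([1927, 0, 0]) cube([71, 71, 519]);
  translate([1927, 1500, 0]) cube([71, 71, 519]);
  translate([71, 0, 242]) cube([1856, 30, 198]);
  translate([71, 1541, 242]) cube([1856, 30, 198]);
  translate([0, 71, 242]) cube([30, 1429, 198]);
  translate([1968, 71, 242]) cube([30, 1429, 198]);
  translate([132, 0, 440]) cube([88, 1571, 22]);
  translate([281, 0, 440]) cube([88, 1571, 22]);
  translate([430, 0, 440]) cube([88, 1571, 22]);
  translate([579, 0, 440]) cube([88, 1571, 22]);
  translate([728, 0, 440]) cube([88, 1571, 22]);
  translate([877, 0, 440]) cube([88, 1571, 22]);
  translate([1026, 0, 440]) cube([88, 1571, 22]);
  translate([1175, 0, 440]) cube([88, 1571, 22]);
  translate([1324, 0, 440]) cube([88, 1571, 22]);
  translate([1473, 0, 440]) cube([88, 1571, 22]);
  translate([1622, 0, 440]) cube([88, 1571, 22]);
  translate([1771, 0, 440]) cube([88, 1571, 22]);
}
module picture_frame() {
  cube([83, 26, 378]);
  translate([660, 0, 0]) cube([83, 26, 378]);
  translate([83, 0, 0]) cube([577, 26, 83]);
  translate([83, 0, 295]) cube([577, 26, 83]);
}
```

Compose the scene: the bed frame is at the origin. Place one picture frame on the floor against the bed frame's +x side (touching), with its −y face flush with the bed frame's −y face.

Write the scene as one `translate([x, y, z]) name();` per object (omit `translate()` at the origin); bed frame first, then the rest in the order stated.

bed_frame();
translate([1998, 0, 0]) picture_frame();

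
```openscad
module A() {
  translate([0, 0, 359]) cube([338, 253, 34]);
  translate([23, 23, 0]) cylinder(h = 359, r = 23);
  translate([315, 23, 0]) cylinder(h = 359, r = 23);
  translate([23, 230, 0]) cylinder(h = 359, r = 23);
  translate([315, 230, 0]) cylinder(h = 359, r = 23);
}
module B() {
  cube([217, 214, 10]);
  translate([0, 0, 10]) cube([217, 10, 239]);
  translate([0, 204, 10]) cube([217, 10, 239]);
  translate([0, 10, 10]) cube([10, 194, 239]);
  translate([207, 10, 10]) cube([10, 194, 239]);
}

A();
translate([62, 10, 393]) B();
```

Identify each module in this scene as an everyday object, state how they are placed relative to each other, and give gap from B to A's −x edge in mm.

The open box's min-x is at 62; the stool's min-x is 0; gap = 62 mm.

A is a stool. B is an open box. The open box is on top of the stool. The gap from the open box to the stool's −x edge is 62 mm.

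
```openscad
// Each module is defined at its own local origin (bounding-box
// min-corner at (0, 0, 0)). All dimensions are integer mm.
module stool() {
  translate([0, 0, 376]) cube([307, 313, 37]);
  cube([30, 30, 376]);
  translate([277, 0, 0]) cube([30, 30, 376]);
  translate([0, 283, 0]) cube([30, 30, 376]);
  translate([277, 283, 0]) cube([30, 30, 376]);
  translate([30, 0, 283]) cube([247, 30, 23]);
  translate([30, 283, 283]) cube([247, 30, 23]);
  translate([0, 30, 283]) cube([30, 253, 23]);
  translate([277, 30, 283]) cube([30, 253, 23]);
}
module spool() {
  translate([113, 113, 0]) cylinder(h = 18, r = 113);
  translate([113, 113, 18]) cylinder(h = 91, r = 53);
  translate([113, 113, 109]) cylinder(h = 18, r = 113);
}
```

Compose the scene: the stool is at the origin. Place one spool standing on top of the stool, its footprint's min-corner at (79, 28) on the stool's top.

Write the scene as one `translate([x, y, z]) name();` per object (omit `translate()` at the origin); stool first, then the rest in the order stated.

stool();
translate([79, 28, 413]) spool();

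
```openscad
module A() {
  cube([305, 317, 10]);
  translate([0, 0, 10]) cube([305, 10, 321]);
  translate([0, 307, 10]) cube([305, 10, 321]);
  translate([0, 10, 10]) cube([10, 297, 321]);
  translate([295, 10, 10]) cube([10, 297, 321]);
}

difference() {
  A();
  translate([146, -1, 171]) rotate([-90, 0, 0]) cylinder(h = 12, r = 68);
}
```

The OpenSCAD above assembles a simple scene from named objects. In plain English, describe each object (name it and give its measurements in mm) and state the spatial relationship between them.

A is an open storage box with external size 305×317×331 mm and wall thickness 10 mm (the base is also 10 mm thick). The base covers the whole footprint; the four walls stand on the base, with the y-facing walls full-width and the x-facing walls fitting between their inner faces.

The open box has a circular hole of radius 68 mm through its front wall, centred at (x = 146, z = 171).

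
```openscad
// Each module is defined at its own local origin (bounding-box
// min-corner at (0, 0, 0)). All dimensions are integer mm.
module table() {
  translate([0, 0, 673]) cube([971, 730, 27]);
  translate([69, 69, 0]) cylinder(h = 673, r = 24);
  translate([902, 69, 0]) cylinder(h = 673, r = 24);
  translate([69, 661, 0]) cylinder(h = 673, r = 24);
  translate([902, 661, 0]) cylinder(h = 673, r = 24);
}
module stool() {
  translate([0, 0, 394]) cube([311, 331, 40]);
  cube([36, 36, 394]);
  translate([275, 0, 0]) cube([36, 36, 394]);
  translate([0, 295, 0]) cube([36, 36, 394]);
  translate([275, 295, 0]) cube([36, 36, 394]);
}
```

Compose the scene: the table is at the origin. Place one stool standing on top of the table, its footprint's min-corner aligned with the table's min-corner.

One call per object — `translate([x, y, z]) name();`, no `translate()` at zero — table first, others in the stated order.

table();
translate([0, 0, 700]) stool();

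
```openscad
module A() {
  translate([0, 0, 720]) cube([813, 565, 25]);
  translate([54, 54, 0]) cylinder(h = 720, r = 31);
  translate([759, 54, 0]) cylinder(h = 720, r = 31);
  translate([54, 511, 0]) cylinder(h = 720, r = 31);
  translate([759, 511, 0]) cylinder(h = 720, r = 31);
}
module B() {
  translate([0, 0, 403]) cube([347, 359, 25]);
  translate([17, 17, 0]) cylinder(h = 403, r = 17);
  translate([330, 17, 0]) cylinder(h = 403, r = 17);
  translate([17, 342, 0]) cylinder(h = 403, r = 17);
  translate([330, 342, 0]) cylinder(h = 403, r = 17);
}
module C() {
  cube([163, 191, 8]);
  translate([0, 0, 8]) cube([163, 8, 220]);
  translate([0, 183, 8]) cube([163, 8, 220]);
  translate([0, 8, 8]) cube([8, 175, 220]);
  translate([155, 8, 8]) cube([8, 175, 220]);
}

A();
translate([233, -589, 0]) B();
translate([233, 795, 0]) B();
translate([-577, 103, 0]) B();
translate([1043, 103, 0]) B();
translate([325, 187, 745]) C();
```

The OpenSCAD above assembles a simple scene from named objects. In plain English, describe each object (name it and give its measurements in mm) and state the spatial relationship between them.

A is a table: top 813 mm (x) × 565 mm (y), 25 mm thick, upper face at z = 745 mm, on four round legs of 62 mm diameter, each leg's bounding box inset 23 mm from the nearest pair of top edges, running from z = 0 to the bottom of the top.

B is a four-legged stool. The seat is a 347×359×25 mm slab whose top surface is at z = 428 mm; four round legs, each 34 mm in diameter, run from the floor (z = 0) to the underside of the seat, each leg's axis is inset half a diameter from the nearest pair of seat edges (so the leg's bounding box is flush with the corner).

C is an open-topped rectangular box: outside dimensions 163×191×228 mm, with a uniform wall and base thickness of 8 mm. The base is a full 163×191 slab on the floor; four walls sit on top of the base. The front and back walls (the −y and +y sides) span the full width; the two side walls fit between them.

Four stools sit around the table at the −y, +y, −x, +x sides. The open box is on top of the table, centred.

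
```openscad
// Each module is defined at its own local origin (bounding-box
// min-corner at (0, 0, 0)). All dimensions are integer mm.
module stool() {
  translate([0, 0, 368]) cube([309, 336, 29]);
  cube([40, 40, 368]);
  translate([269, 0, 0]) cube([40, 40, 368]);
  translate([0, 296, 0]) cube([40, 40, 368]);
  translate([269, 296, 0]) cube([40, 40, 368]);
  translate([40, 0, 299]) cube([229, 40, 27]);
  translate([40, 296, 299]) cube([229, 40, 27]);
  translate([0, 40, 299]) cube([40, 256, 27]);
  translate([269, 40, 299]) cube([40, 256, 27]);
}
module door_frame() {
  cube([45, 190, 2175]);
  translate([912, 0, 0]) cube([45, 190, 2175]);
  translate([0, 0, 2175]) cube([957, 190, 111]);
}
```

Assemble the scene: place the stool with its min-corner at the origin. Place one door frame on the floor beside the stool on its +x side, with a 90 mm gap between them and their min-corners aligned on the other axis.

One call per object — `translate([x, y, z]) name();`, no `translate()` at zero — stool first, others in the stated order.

stool();
translate([399, 0, 0]) door_frame();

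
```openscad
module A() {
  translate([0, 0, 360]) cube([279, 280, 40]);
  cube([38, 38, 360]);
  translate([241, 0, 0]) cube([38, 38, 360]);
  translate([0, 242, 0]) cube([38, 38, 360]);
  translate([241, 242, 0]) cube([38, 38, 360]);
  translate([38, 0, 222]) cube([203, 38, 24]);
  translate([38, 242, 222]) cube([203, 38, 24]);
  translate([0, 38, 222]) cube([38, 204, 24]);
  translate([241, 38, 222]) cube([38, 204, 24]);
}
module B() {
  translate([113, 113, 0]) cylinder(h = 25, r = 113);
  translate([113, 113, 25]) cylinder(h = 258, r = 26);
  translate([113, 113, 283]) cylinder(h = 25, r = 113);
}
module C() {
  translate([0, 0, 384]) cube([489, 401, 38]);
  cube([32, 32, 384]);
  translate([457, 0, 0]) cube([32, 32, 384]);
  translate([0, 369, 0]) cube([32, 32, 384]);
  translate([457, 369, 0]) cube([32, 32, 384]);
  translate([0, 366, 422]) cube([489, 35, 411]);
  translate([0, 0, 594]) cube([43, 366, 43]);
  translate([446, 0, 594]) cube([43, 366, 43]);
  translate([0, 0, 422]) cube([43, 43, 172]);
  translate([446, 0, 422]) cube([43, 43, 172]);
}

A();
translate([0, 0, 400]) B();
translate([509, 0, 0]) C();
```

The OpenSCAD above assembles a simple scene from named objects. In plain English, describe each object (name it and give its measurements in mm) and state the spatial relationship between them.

A is a simple wooden stool: a rectangular seat 279 mm (x) by 280 mm (y), 40 mm thick, top face at z = 400 mm, on four square legs, each 38×38 mm in cross-section. The legs rest on z = 0, each flush with a corner of the seat. Four stretchers, 38 mm wide and 24 mm tall, connect adjacent legs with their undersides at z = 222 mm, each running between the inner faces of the legs it joins and aligned with the legs' outer faces on the other axis.

B is a spool: two coaxial disc flanges of radius 113 mm and thickness 25 mm, joined by a core cylinder of radius 26 mm and height 258 mm. The lower flange rests on z = 0 and the three cylinders share a vertical axis.

C is a chair: 489×401 mm seat, 38 mm thick, top at z = 422 mm, on four 32 mm square corner legs flush with the seat edges. A 35 mm thick backrest slab spans the full seat width, extending 411 mm above the seat top, its back face flush with the seat's +y edge. Two armrests of 43×43 mm section run along each side from the seat's front edge to the front of the backrest, top faces 215 mm above the seat top and outer faces flush with the seat's x-edges; a 43×43 mm post under the front of each armrest stands on the seat at the front corner.

The spool is on top of the stool. The chair is on the floor beside the stool on its +x side.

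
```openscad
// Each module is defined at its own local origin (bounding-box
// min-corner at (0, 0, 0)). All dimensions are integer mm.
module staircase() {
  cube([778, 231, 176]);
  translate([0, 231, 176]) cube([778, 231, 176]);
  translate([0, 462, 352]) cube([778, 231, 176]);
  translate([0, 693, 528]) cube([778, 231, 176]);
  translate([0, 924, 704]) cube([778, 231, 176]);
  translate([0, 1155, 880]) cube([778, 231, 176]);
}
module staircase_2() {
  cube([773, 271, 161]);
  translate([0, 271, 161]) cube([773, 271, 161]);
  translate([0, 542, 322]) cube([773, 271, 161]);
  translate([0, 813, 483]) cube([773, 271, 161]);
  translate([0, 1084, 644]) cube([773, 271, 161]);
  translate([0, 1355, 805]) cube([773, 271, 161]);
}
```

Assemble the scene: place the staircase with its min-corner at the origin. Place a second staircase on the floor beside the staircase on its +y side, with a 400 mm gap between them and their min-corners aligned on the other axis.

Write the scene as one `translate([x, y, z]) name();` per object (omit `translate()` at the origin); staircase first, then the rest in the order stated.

staircase();
translate([0, 1786, 0]) staircase_2();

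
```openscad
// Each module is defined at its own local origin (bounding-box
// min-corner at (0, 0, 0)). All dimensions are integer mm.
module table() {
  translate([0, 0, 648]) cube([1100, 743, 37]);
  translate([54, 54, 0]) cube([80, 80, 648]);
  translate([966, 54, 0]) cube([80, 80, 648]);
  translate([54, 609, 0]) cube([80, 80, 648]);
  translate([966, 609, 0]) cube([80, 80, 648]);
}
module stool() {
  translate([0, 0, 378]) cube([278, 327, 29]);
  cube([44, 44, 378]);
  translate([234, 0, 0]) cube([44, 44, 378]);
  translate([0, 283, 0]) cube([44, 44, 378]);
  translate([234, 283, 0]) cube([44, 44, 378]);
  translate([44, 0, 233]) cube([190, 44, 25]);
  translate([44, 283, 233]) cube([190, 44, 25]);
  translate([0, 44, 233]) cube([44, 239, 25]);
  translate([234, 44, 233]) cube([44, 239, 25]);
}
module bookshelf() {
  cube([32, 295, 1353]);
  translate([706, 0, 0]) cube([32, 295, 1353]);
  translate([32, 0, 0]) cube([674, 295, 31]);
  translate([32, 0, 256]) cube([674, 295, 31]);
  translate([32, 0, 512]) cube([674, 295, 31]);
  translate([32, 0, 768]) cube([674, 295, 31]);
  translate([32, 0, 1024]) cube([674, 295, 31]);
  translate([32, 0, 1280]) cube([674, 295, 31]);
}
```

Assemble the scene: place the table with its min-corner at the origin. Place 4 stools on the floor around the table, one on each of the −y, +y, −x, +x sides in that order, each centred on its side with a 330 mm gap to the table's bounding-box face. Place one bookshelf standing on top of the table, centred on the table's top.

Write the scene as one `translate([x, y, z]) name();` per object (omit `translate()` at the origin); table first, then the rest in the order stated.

table();
translate([411, -657, 0]) stool();
translate([411, 1073, 0]) stool();
translate([-608, 208, 0]) stool();
translate([1430, 208, 0]) stool();
translate([181, 224, 685]) bookshelf();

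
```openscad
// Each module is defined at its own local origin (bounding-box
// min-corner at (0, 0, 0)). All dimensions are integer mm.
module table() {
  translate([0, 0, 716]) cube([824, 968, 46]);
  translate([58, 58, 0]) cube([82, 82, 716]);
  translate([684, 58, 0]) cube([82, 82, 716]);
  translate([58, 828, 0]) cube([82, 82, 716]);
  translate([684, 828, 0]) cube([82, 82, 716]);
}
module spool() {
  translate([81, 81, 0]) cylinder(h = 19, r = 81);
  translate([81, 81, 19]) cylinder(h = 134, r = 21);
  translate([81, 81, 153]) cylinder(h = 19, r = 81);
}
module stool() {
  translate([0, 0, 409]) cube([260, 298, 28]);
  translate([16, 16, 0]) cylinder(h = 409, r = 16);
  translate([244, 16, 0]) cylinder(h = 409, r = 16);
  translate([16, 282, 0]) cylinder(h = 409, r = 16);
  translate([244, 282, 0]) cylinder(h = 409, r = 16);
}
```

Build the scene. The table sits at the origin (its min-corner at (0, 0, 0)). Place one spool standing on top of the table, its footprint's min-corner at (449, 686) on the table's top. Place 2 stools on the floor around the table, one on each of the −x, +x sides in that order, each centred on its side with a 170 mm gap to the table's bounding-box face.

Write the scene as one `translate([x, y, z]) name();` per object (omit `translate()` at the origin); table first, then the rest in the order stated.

table();
translate([449, 686, 762]) spool();
translate([-430, 335, 0]) stool();
translate([994, 335, 0]) stool();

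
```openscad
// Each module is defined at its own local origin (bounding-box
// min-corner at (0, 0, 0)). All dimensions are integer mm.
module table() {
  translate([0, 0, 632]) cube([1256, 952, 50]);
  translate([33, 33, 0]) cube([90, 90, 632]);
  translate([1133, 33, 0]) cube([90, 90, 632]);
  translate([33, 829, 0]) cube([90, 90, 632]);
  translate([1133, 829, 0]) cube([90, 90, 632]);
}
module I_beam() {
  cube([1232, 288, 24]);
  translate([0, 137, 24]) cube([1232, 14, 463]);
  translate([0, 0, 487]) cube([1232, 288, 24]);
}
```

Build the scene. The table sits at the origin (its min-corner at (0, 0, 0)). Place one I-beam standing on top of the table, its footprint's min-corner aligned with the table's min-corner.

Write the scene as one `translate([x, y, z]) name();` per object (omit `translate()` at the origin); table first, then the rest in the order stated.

table();
translate([0, 0, 682]) I_beam();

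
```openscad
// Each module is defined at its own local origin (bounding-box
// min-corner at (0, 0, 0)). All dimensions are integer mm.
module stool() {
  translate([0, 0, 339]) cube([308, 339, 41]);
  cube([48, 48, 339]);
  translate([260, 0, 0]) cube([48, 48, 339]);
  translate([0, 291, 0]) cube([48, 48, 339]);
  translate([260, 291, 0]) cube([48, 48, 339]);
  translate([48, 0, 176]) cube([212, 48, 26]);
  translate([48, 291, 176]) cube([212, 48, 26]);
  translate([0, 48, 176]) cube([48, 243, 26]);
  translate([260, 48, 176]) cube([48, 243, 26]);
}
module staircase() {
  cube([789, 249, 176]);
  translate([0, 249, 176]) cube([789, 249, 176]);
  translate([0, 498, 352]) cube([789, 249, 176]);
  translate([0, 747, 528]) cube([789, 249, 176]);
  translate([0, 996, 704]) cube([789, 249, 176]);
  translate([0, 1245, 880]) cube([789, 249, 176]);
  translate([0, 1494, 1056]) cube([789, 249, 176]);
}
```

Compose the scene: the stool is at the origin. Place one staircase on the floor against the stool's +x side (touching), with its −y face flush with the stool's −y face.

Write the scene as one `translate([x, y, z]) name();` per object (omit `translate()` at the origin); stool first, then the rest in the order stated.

stool();
translate([308, 0, 0]) staircase();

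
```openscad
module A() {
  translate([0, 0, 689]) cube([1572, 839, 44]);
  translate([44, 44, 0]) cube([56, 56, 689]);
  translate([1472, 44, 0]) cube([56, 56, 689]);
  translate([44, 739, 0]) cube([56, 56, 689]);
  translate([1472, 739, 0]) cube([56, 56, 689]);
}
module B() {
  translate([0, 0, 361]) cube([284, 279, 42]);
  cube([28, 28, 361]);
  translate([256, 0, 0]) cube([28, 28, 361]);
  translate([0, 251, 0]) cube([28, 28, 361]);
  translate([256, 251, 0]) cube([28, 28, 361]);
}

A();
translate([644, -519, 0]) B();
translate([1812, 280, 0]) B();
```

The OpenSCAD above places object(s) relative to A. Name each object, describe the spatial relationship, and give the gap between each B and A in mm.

A is a table. B is a stool. Two stools sit around the table at the −y, +x sides. The gap between each stool and the table is 240 mm.

Each stool's nearest face is 240 mm from the table's bounding box.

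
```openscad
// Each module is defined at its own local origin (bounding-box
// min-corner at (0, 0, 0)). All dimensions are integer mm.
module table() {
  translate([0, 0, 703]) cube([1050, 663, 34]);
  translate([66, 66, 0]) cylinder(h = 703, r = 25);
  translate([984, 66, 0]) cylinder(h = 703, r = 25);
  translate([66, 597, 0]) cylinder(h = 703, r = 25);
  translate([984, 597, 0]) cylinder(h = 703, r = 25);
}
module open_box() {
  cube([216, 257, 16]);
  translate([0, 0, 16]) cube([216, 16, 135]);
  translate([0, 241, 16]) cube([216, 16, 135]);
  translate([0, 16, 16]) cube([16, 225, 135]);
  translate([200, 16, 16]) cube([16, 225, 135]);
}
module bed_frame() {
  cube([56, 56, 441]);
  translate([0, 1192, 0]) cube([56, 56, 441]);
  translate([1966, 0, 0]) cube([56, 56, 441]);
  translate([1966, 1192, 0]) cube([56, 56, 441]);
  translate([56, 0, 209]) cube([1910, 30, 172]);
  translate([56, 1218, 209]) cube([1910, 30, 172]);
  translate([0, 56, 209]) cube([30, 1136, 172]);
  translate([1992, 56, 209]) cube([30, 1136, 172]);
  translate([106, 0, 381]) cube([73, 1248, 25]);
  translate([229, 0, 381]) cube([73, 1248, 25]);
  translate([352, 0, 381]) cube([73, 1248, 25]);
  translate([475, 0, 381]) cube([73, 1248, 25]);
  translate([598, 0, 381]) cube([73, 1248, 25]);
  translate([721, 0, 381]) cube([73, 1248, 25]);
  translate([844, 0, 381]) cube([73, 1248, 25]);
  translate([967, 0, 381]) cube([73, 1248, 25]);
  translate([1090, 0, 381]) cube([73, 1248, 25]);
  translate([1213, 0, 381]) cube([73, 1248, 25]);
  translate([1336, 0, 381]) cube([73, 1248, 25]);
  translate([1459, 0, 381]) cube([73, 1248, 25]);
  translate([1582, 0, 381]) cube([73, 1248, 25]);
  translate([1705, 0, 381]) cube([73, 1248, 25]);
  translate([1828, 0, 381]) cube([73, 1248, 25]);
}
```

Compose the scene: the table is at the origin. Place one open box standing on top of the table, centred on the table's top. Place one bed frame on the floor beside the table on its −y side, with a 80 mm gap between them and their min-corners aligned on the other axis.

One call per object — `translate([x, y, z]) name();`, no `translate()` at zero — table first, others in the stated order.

table();
translate([417, 203, 737]) open_box();
translate([0, -1328, 0]) bed_frame();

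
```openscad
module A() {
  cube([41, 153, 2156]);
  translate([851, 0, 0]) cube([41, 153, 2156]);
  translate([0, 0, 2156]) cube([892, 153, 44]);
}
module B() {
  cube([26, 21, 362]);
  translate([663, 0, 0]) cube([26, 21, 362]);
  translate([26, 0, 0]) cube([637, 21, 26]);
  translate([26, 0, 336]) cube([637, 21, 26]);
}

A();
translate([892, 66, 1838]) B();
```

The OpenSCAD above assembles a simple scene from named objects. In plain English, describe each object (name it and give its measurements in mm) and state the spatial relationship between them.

A is a door frame. The clear opening is 810 mm wide and 2156 mm high. Two 41 mm wide jambs, 153 mm deep, stand either side of the opening from the floor to the top of the opening. A 44 mm thick head sits across the top of both jambs, spanning the full outside width of the frame.

B is a picture frame with a 637×310 mm rectangular opening (x by z) and a uniform 26 mm border on every side. Frame depth is 21 mm along y. It is built from two vertical stiles running the full outside height and two horizontal rails spanning the gap between the stiles.

The picture frame is beside the door frame with their tops flush at z = 2200.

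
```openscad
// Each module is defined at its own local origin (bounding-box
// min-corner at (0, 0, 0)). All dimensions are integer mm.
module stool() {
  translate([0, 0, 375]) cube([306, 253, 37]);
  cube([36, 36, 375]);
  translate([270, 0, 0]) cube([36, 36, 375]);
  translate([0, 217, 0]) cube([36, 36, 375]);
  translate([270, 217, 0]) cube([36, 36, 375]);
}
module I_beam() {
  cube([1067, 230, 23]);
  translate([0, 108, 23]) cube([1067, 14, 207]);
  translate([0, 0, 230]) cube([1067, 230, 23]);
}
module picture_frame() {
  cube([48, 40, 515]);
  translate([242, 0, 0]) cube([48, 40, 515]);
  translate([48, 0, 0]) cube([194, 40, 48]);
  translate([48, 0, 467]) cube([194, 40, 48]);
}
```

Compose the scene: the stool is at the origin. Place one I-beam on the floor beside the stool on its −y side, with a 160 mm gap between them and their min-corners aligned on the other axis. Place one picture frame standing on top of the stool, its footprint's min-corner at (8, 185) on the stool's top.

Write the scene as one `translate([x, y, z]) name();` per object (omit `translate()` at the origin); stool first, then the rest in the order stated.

stool();
translate([0, -390, 0]) I_beam();
translate([8, 185, 412]) picture_frame();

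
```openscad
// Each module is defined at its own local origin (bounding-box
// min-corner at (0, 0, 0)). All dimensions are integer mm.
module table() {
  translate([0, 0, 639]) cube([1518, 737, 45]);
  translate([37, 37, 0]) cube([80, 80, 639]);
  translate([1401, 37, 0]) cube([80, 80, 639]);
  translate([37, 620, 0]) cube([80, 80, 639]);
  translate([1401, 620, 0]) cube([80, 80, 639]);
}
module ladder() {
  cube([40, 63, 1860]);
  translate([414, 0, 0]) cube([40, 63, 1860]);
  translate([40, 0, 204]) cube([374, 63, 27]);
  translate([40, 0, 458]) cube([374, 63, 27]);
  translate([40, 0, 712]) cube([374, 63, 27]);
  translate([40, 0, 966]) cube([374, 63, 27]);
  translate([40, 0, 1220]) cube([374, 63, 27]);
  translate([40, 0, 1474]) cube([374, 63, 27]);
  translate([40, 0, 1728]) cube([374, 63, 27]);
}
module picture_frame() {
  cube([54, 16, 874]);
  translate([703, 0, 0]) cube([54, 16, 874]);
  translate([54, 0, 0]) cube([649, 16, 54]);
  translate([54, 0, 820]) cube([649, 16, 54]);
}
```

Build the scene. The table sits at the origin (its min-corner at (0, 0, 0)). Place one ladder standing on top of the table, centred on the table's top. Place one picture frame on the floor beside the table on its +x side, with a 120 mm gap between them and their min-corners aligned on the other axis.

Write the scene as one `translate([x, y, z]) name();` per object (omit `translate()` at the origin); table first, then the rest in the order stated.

table();
translate([532, 337, 684]) ladder();
translate([1638, 0, 0]) picture_frame();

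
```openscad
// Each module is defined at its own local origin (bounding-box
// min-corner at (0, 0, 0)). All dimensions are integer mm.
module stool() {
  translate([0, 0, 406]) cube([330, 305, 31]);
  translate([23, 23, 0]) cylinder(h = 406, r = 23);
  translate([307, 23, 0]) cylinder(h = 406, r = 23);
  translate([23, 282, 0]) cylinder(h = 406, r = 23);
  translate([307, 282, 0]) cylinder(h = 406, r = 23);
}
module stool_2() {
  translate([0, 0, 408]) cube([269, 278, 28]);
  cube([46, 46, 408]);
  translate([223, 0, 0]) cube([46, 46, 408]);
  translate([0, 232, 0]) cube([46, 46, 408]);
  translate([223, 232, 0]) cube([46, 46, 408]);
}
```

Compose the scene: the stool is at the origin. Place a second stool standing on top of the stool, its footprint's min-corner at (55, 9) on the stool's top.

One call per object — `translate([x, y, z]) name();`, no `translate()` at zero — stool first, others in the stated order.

stool();
translate([55, 9, 437]) stool_2();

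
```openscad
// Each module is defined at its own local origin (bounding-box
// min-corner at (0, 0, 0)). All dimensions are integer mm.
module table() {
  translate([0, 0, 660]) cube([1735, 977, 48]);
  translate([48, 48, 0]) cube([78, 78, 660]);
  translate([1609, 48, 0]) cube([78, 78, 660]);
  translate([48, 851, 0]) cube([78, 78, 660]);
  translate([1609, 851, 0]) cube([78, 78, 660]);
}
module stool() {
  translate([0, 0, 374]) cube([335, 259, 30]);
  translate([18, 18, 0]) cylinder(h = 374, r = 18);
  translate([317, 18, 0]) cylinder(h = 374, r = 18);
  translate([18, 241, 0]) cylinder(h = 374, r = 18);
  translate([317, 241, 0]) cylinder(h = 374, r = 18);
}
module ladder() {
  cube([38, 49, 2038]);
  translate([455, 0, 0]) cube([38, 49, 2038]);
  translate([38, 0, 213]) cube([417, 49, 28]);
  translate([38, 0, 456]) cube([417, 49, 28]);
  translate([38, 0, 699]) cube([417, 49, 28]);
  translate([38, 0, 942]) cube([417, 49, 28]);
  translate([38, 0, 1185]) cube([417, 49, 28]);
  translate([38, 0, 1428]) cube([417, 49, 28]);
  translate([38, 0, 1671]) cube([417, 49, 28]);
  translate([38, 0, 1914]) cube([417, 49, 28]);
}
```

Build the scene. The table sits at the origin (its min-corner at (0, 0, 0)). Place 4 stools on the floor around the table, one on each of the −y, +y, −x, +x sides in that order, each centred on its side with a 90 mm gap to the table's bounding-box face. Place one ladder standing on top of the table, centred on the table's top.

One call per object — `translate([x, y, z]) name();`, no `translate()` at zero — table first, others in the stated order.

table();
translate([700, -349, 0]) stool();
translate([700, 1067, 0]) stool();
translate([-425, 359, 0]) stool();
translate([1825, 359, 0]) stool();
translate([621, 464, 708]) ladder();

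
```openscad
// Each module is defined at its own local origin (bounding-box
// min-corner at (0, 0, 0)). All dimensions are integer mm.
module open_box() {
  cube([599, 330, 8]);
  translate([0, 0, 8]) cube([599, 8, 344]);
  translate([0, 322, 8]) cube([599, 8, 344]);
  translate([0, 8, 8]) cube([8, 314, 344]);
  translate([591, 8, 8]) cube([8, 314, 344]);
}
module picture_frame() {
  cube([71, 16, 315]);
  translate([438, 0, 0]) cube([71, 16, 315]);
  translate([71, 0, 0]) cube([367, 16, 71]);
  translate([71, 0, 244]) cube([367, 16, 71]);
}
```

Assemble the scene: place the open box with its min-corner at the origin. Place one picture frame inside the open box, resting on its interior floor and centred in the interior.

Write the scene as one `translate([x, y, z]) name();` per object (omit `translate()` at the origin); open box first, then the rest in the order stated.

open_box();
translate([45, 157, 8]) picture_frame();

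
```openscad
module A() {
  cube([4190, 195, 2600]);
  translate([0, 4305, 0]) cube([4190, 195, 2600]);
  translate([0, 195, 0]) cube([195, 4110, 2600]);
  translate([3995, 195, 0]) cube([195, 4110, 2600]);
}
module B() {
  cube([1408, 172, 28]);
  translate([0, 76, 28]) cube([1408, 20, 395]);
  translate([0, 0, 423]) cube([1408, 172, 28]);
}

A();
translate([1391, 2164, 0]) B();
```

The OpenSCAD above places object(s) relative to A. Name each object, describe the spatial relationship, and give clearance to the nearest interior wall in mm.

A is a house frame. B is an I-beam. The I-beam sits inside the house frame, centred. The clearance to the nearest interior wall is 1196 mm.

Clearances: x = 1196, y = 1969; minimum 1196 mm.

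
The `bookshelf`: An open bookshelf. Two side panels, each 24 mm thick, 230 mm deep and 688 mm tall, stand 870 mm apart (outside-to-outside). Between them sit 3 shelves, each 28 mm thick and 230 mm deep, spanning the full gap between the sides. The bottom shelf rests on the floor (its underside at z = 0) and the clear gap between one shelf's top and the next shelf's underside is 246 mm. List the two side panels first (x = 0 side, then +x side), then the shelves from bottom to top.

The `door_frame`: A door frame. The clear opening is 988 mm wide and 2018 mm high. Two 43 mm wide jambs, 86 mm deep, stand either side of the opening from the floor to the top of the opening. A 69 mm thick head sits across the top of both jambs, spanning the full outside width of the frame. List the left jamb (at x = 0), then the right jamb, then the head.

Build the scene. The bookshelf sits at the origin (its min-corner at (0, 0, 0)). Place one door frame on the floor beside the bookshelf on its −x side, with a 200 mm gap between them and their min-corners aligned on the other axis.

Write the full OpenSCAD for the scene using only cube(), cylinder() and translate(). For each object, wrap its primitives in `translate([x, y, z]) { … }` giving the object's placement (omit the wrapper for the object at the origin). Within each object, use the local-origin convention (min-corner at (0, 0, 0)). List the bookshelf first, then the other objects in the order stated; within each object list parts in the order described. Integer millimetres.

cube([24, 230, 688]);
translate([846, 0, 0]) cube([24, 230, 688]);
translate([24, 0, 0]) cube([822, 230, 28]);
translate([24, 0, 274]) cube([822, 230, 28]);
translate([24, 0, 548]) cube([822, 230, 28]);
translate([-1274, 0, 0]) {
  cube([43, 86, 2018]);
  translate([1031, 0, 0]) cube([43, 86, 2018]);
  translate([0, 0, 2018]) cube([1074, 86, 69]);
}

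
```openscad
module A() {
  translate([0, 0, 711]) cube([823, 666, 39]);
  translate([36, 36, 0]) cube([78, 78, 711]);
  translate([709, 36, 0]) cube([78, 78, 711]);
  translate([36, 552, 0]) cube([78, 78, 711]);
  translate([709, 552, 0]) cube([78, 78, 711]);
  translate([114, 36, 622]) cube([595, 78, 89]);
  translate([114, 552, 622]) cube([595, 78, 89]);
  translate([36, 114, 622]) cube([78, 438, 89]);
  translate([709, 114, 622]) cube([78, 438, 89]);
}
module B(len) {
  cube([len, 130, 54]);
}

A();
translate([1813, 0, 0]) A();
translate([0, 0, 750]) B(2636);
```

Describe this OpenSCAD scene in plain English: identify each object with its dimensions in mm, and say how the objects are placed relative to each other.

A is a table: top 823 mm (x) × 666 mm (y), 39 mm thick, upper face at z = 750 mm, on four 78×78 mm square legs, each inset 36 mm from the nearest pair of top edges, running from z = 0 to the bottom of the top. Four apron rails, 78 mm thick and 89 mm tall, run between adjacent legs with their top edges flush with the underside of the top and their outer faces flush with the legs' outer faces.

B is a rectangular beam 2636 mm long (x), 130 mm deep (y), 54 mm thick (z).

The beam spans the tops of two tables placed 990 mm apart, resting at z = 750 mm.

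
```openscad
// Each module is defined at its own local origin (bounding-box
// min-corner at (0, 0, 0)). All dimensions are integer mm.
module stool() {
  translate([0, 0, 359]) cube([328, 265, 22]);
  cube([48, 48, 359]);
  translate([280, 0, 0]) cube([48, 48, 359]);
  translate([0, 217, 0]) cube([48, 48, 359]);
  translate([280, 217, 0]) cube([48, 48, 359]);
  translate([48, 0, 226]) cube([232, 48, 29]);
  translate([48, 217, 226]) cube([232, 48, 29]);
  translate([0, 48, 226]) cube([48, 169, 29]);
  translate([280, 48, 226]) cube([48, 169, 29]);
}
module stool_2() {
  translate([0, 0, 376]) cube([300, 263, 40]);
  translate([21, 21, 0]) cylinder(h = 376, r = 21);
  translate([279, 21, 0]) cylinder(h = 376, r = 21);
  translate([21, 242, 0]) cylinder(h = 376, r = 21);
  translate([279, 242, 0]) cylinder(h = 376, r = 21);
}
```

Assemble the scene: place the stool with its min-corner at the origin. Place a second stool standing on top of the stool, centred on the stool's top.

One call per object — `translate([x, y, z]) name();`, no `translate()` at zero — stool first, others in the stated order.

stool();
translate([14, 1, 381]) stool_2();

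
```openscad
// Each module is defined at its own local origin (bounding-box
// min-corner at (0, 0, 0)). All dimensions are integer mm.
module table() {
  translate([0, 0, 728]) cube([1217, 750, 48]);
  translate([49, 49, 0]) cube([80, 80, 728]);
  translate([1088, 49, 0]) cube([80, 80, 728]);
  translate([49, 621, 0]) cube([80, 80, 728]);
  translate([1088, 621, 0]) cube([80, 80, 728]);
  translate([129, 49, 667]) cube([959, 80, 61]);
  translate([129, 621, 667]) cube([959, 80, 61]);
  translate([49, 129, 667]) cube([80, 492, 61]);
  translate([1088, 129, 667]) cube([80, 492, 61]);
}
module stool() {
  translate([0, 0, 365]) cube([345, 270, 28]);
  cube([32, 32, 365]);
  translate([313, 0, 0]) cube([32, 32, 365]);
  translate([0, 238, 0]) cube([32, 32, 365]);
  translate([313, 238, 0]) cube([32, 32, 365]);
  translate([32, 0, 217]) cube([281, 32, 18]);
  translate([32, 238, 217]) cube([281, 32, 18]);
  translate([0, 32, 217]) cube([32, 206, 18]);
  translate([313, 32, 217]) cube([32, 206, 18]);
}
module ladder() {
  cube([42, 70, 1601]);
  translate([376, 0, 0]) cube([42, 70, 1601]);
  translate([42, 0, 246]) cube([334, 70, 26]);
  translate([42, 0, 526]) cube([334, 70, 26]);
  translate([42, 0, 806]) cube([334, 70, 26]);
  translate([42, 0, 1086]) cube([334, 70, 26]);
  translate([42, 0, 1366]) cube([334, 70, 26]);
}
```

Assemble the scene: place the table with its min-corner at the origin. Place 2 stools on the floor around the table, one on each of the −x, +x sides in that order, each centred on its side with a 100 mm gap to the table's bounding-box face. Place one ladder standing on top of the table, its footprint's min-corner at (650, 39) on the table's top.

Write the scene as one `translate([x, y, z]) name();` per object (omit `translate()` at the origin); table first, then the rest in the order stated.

table();
translate([-445, 240, 0]) stool();
translate([1317, 240, 0]) stool();
translate([650, 39, 776]) ladder();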